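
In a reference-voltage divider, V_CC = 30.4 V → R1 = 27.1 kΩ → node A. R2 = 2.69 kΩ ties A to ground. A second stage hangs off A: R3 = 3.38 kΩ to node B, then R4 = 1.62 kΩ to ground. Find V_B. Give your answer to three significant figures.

The second stage (R3 + R4 = 5.000 kΩ) loads node A in parallel with R2.
Effective lower resistance at A: R2 ‖ 5.000 = 1.749 kΩ.
V_A = 30.4 × 1.749/(27.1 + 1.749) = 1.843 V.
Stage 2 is unloaded, so V_B = V_A · R4/(R3+R4) = 1.843 × 1.62/5.000 = 0.5971 V.

V_B ≈ 0.597 V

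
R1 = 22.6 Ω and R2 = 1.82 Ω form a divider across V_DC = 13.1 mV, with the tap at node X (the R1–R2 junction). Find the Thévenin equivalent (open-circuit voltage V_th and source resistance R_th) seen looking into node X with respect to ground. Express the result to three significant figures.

Open-circuit (no load on X): V_th = V_DC · R2/(R1 + R2) = 13.1 × 1.82/(22.60 + 1.82) = 0.9763 mV.
Looking into X with the source shorted: R_th = R1·R2/(R1+R2) = 22.60 × 1.82/24.42 = 1.684 Ω.

V_th ≈ 0.976 mV, R_th ≈ 1.68 Ω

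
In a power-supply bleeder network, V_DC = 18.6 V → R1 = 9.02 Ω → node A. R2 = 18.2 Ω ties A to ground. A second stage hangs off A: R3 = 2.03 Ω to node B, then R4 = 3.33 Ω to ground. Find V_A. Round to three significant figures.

V_A ≈ 5.85 V

The second stage (R3 + R4 = 5.360 Ω) loads node A in parallel with R2.
Effective lower resistance at A: R2 ‖ 5.360 = 4.141 Ω.
V_A = 18.6 × 4.141/(9.02 + 4.141) = 5.852 V.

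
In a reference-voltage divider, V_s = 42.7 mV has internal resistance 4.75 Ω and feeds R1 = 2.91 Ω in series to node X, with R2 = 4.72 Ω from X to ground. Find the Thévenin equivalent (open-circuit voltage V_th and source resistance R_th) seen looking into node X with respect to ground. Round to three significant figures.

R1' = 4.75 + 2.91 = 7.660 Ω (source resistance + R1).
With X open, the divider is unloaded: V_th = 42.7 × 4.72/12.38 = 16.28 mV.
Zeroing V_s shorts the top of R1' to ground, so R_th = R1' ‖ R2 = 2.920 Ω.

V_th ≈ 16.3 mV, R_th ≈ 2.92 Ω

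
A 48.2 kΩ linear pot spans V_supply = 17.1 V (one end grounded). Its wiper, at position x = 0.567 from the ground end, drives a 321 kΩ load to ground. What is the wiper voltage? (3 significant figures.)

V_out ≈ 9.35 V

Lower segment x·R_p = 27.33 kΩ; upper segment (1−x)·R_p = 20.87 kΩ.
Lower segment in parallel with the load: 27.33 ‖ 321 = 25.19 kΩ.
Then V_out = V_supply · 25.19/(20.87 + 25.19) = 9.351 V.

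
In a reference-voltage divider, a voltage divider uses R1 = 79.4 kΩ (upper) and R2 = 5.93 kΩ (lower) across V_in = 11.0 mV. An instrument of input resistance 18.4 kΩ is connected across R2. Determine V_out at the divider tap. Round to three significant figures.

V_out ≈ 0.588 mV

First combine the lower leg with the load: R2 ‖ R_L = 4.485 kΩ.
Then V_out = V_in · R2'/(R1 + R2') = 11.0 × 4.485/83.88 = 0.5881 mV.
(Unloaded it would be 0.764 mV; the load pulls it down.)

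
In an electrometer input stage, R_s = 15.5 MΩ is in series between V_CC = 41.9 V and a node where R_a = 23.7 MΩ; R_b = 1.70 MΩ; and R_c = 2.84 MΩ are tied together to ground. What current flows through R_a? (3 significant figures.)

Equivalent of the parallel group: R_p = 1.018 MΩ.
V_A by voltage divider: V_A = 41.9 × 1.018/(15.5 + 1.018) = 2.582 V.
I(R_a) = V_A / R_a = 2.582/23.7 = 0.1089 µA.

I ≈ 0.109 µA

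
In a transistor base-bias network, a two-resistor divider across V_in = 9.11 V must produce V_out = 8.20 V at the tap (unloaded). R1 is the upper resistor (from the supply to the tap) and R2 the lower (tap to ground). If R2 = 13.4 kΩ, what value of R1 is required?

R1 ≈ 1.49 kΩ

The divider ratio is R2/(R1+R2) = 8.20/9.11 = 0.9001.
Rearranging, R1 = R2·(1−k)/k = 13.4 × 0.1110 = 1.487 kΩ.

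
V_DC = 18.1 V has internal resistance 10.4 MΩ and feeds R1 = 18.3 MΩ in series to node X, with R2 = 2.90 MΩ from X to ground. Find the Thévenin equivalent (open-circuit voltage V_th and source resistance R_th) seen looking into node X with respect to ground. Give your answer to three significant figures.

R1' = 10.4 + 18.3 = 28.70 MΩ (source resistance + R1).
Open-circuit (no load on X): V_th = V_DC · R2/(R1' + R2) = 18.1 × 2.90/(28.70 + 2.90) = 1.661 V.
With V_DC suppressed (replaced by a short), R_th = R1' ‖ R2 = (28.70 × 2.90)/(28.70 + 2.90) = 2.634 MΩ.

V_th ≈ 1.66 V, R_th ≈ 2.63 MΩ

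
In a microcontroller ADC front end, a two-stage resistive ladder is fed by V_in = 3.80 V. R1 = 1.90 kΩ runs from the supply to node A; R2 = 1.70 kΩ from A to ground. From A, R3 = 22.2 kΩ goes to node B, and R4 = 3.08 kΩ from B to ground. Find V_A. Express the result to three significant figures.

The second stage (R3 + R4 = 25.28 kΩ) loads node A in parallel with R2.
R2 ‖ (R3+R4) = 1.593 kΩ.
V_A = 3.80 × 1.593/(1.90 + 1.593) = 1.733 V.

V_A ≈ 1.73 V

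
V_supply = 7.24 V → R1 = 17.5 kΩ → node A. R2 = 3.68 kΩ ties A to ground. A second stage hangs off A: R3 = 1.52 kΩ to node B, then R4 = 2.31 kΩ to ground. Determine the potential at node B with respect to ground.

V_B ≈ 0.423 V

Node A sees R2 in parallel with the series input of stage 2, R3 + R4 = 3.830 kΩ.
R2 ‖ (R3+R4) = 1.877 kΩ.
V_A = 7.24 × 1.877/(17.5 + 1.877) = 0.7012 V.
Stage 2 is unloaded, so V_B = V_A · R4/(R3+R4) = 0.7012 × 2.31/3.830 = 0.4229 V.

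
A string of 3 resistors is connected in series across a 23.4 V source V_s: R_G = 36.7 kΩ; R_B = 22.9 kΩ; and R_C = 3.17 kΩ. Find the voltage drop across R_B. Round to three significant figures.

V ≈ 8.54 V

Total series resistance ΣR = 36.7 + 22.9 + 3.17 = 62.77 kΩ.
V = V_s · R/ΣR = 23.4 × 0.3648 = 8.537 V.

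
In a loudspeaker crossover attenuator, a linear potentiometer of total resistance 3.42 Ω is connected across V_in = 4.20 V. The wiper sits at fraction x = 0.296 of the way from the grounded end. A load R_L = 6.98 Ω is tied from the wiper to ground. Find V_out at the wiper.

The pot divides into 2.408 Ω above the wiper and 1.012 Ω below.
R_L loads the lower segment: effective lower R = 0.8841 Ω.
Loaded-divider output: V_out = 4.20 × 0.2686 = 1.128 V.

V_out ≈ 1.13 V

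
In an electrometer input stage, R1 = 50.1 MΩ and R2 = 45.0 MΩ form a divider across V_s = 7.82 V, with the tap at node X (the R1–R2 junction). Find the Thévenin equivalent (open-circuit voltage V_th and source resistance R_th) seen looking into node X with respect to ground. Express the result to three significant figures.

With X open, the divider is unloaded: V_th = 7.82 × 45.0/95.10 = 3.700 V.
Zeroing V_s shorts the top of R1 to ground, so R_th = R1 ‖ R2 = 23.71 MΩ.

V_th ≈ 3.70 V, R_th ≈ 23.7 MΩ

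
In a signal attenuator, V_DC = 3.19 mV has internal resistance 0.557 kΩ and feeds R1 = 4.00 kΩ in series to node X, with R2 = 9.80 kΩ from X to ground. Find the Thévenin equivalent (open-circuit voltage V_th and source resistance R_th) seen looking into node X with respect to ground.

R1' = 0.557 + 4.00 = 4.557 kΩ (source resistance + R1).
Open-circuit (no load on X): V_th = V_DC · R2/(R1' + R2) = 3.19 × 9.80/(4.557 + 9.80) = 2.177 mV.
Looking into X with the source shorted: R_th = R1'·R2/(R1'+R2) = 4.557 × 9.80/14.36 = 3.111 kΩ.

V_th ≈ 2.18 mV, R_th ≈ 3.11 kΩ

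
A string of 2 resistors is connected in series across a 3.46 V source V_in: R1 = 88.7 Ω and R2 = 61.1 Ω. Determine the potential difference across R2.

V ≈ 1.41 V

Series total: ΣR = 88.7 + 61.1 = 149.8 Ω.
By the voltage-divider rule, V = 3.46 × 61.10/149.8 = 1.411 V.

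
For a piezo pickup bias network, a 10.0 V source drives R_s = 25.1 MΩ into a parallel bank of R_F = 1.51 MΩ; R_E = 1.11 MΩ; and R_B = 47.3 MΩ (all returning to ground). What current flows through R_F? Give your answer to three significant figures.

Parallel bank: R_p = 1/(1/1.51 + 1/1.11 + 1/47.3) = 0.6312 MΩ.
V_A = 10.0 × 0.6312/25.73 = 0.2453 V.
I(R_F) = V_A / R_F = 0.2453/1.51 = 0.1625 µA.
(Equivalently: I_total = 0.3886 µA, then current-divider fraction G_k/ΣG = 0.4180.)

I ≈ 0.162 µA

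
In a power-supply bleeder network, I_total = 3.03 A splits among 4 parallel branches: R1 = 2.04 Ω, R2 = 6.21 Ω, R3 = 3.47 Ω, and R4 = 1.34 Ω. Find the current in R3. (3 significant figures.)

I ≈ 0.518 A

Total conductance ΣG = 1/2.04 + 1/6.21 + 1/3.47 + 1/1.34 = 1.686 (units of 1/Ω).
Current divider: I(R3) = I_total · G_k/ΣG = 3.03 × (0.2882/1.686) = 3.03 × 0.1710 = 0.5180 A.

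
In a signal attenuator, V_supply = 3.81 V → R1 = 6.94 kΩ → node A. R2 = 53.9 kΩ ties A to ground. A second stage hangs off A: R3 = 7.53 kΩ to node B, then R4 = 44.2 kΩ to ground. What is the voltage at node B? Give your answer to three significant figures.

V_B ≈ 2.58 V

Node A sees R2 in parallel with the series input of stage 2, R3 + R4 = 51.73 kΩ.
R2 ‖ (R3+R4) = 26.40 kΩ.
First divider: V_A = V_supply · 26.40/(6.94 + 26.40) = 3.017 V.
Then the unloaded second divider: V_B = V_A × R4/(R3+R4) = 3.017 × 0.8544 = 2.578 V.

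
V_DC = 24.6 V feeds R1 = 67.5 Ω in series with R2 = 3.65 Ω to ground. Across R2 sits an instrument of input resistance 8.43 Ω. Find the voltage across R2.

The load sits in parallel with R2, giving an effective lower resistance R2' = R2·R_L/(R2+R_L) = 2.547 Ω.
Then V_out = V_DC · R2'/(R1 + R2') = 24.6 × 2.547/70.05 = 0.8945 V.

V_out ≈ 0.895 V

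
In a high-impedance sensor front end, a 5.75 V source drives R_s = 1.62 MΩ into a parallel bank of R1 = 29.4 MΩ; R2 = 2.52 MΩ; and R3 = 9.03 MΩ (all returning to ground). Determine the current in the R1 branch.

Equivalent of the parallel group: R_p = 1.846 MΩ.
V_A by voltage divider: V_A = 5.75 × 1.846/(1.62 + 1.846) = 3.063 V.
Branch current I = V_A/R1 = 3.063/29.4 = 0.1042 µA.
(Check via current divider: I_total = 1.659 µA; share G_k/ΣG = 0.06280 → same result.)

I ≈ 0.104 µA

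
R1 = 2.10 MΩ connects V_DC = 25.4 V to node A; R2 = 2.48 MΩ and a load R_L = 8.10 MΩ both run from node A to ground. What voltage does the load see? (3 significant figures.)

First combine the lower leg with the load: R2 ‖ R_L = 1.899 MΩ.
Voltage divider with the loaded lower leg: V_out = 25.4 × 1.899/(2.10 + 1.899) = 25.4 × 0.4748 = 12.06 V.
(Unloaded it would be 13.8 V; the load pulls it down.)

V_out ≈ 12.1 V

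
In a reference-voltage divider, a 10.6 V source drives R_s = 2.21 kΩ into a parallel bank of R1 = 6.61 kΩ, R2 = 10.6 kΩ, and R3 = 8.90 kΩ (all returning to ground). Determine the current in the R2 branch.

I ≈ 0.558 mA

Equivalent of the parallel group: R_p = 2.793 kΩ.
V_A = 10.6 × 2.793/5.003 = 5.918 V.
I(R2) = V_A / R2 = 5.918/10.6 = 0.5583 mA.
(Check via current divider: I_total = 2.119 mA; share G_k/ΣG = 0.2635 → same result.)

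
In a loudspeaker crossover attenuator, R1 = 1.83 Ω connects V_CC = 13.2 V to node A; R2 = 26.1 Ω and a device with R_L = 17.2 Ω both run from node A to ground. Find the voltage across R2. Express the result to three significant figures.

V_out ≈ 11.2 V

First combine the lower leg with the load: R2 ‖ R_L = 10.37 Ω.
Then V_out = V_CC · R2'/(R1 + R2') = 13.2 × 10.37/12.20 = 11.22 V.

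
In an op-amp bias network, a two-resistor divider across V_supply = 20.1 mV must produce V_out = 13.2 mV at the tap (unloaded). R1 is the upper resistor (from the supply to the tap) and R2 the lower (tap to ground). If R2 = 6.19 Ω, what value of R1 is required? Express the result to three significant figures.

Required fraction k = V_out/V_supply = 0.6567.
R1 = R2·(1/k − 1) = 6.19 × 0.5227 = 3.236 Ω.

R1 ≈ 3.24 Ω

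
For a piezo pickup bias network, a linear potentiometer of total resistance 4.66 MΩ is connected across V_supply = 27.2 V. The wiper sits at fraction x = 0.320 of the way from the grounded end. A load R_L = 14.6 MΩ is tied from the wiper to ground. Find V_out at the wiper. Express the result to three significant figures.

V_out ≈ 8.14 V

The pot divides into 3.169 MΩ above the wiper and 1.491 MΩ below.
(x·R_p) ‖ R_L = 1.353 MΩ.
V_out = 27.2 × 1.353/(3.169 + 1.353) = 8.139 V.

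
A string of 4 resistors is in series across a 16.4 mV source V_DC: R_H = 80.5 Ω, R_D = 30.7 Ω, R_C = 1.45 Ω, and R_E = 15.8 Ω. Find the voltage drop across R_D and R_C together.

V ≈ 4.10 mV

Total series resistance ΣR = 80.5 + 30.7 + 1.45 + 15.8 = 128.4 Ω.
R_{R_D..R_C} = 30.7 + 1.45 = 32.15 Ω.
V = V_DC · R/ΣR = 16.4 × 0.2503 = 4.105 mV.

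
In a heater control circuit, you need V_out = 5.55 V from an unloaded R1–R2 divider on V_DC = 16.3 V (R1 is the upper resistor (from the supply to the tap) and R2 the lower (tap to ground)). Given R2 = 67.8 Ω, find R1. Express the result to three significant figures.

Required fraction k = V_out/V_DC = 0.3405.
Rearranging, R1 = R2·(1−k)/k = 67.8 × 1.937 = 131.3 Ω.

R1 ≈ 131 Ω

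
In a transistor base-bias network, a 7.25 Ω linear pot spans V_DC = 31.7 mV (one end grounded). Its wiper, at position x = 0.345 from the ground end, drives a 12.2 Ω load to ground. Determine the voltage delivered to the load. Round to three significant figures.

Split the track: R_lower = x·R_p = 2.501 Ω, R_upper = (1−x)·R_p = 4.749 Ω.
R_L loads the lower segment: effective lower R = 2.076 Ω.
Then V_out = V_DC · 2.076/(4.749 + 2.076) = 9.642 mV.
(Unloaded: V_out = x·V_DC = 10.9 mV.)

V_out ≈ 9.64 mV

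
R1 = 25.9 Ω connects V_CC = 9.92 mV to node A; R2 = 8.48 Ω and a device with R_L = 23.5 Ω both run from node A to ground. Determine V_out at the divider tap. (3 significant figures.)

V_out ≈ 1.92 mV

The load sits in parallel with R2, giving an effective lower resistance R2' = R2·R_L/(R2+R_L) = 6.231 Ω.
Voltage divider with the loaded lower leg: V_out = 9.92 × 6.231/(25.9 + 6.231) = 9.92 × 0.1939 = 1.924 mV.
(Unloaded it would be 2.45 mV; the load pulls it down.)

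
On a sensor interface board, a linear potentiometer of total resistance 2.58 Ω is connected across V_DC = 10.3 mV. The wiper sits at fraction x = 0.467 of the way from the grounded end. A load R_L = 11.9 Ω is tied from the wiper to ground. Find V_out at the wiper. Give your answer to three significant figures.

The pot divides into 1.375 Ω above the wiper and 1.205 Ω below.
Lower segment in parallel with the load: 1.205 ‖ 11.9 = 1.094 Ω.
V_out = 10.3 × 1.094/(1.375 + 1.094) = 4.564 mV.
(Unloaded: V_out = x·V_DC = 4.81 mV.)

V_out ≈ 4.56 mV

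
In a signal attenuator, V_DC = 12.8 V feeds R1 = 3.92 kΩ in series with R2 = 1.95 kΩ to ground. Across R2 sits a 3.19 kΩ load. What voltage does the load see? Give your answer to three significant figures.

First combine the lower leg with the load: R2 ‖ R_L = 1.210 kΩ.
Now apply the divider: V_out = 12.8 × 0.2359 = 3.020 V.

V_out ≈ 3.02 V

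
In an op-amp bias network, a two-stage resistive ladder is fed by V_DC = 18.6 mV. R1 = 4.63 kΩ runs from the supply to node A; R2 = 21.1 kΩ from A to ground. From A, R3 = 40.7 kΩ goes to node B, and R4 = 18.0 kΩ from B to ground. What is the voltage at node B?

V_B ≈ 4.39 mV

Node A sees R2 in parallel with the series input of stage 2, R3 + R4 = 58.70 kΩ.
Effective lower resistance at A: R2 ‖ 58.70 = 15.52 kΩ.
V_A = 18.6 × 15.52/(4.63 + 15.52) = 14.33 mV.
V_B = V_A × 0.3066 = 4.393 mV.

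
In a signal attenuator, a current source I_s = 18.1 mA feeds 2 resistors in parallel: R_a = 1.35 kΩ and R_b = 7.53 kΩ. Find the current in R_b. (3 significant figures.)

For two parallel branches, I_k = I_s · (other R)/(sum of R).
So I = 18.1 × 1.35/8.880 = 2.752 mA.

I ≈ 2.75 mA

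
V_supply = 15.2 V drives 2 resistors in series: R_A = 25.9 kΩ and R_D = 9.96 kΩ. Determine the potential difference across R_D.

Total series resistance ΣR = 25.9 + 9.96 = 35.86 kΩ.
Voltage divider: V = V_supply · (9.960 / 35.86) = 15.2 × 0.2777 = 4.222 V.

V ≈ 4.22 V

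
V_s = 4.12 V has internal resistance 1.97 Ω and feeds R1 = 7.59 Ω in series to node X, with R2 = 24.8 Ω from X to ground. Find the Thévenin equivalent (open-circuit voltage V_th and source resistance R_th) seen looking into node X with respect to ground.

R1' = 1.97 + 7.59 = 9.560 Ω (source resistance + R1).
Open-circuit (no load on X): V_th = V_s · R2/(R1' + R2) = 4.12 × 24.8/(9.560 + 24.8) = 2.974 V.
Zeroing V_s shorts the top of R1' to ground, so R_th = R1' ‖ R2 = 6.900 Ω.

V_th ≈ 2.97 V, R_th ≈ 6.90 Ω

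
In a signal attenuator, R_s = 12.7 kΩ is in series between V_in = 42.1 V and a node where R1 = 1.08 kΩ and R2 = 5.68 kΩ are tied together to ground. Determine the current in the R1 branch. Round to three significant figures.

I ≈ 2.60 mA

Equivalent of the parallel group: R_p = 0.9075 kΩ.
V_A by voltage divider: V_A = 42.1 × 0.9075/(12.7 + 0.9075) = 2.808 V.
I(R1) = V_A / R1 = 2.808/1.08 = 2.600 mA.
(Equivalently: I_total = 3.094 mA, then current-divider fraction G_k/ΣG = 0.8402.)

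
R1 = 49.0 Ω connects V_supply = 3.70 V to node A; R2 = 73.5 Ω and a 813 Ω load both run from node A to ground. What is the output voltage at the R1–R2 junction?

V_out ≈ 2.14 V

First combine the lower leg with the load: R2 ‖ R_L = 67.41 Ω.
Now apply the divider: V_out = 3.70 × 0.5791 = 2.143 V.
(Unloaded it would be 2.22 V; the load pulls it down.)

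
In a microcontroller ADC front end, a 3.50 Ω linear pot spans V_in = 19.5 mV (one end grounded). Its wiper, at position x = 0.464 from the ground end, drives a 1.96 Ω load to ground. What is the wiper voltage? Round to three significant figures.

V_out ≈ 6.27 mV

Lower segment x·R_p = 1.624 Ω; upper segment (1−x)·R_p = 1.876 Ω.
(x·R_p) ‖ R_L = 0.8881 Ω.
Loaded-divider output: V_out = 19.5 × 0.3213 = 6.265 mV.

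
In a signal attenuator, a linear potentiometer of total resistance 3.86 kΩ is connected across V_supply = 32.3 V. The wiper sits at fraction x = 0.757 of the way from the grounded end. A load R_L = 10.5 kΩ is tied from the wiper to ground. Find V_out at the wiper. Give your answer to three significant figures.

Lower segment x·R_p = 2.922 kΩ; upper segment (1−x)·R_p = 0.9380 kΩ.
(x·R_p) ‖ R_L = 2.286 kΩ.
Then V_out = V_supply · 2.286/(0.9380 + 2.286) = 22.90 V.

V_out ≈ 22.9 V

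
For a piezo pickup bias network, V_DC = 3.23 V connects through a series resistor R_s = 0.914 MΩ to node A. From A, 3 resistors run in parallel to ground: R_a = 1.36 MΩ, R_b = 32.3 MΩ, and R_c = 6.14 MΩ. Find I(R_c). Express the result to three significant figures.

I ≈ 0.284 µA

Equivalent of the parallel group: R_p = 1.076 MΩ.
V_A = 3.23 × 1.076/1.990 = 1.747 V.
I(R_c) = V_A / R_c = 1.747/6.14 = 0.2845 µA.
(Equivalently: I_total = 1.623 µA, then current-divider fraction G_k/ΣG = 0.1753.)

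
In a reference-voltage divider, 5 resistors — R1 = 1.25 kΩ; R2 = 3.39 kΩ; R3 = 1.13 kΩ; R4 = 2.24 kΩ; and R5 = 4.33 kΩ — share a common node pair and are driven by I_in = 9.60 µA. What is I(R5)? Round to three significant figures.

Conductances: ΣG = 1/1.25 + 1/3.39 + 1/1.13 + 1/2.24 + 1/4.33 = 2.657 (1/kΩ).
By the current-divider rule, I = I_in · G_k/ΣG = 9.60 × 0.08691 = 0.8343 µA.

I ≈ 0.834 µA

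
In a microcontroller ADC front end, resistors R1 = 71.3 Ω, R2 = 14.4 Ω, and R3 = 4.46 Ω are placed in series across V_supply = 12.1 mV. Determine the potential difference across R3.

V ≈ 0.599 mV

Series total: ΣR = 71.3 + 14.4 + 4.46 = 90.16 Ω.
By the voltage-divider rule, V = 12.1 × 4.460/90.16 = 0.5986 mV.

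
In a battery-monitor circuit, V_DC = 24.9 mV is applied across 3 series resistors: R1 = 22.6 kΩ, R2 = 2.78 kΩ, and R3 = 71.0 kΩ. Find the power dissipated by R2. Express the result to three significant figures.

ΣR = 96.38 kΩ → I = 24.9/96.38 = 0.2584 µA.
P(R2) = I²·R2 = (0.2584)² × 2.78 = 0.1856 nW.

P ≈ 0.186 nW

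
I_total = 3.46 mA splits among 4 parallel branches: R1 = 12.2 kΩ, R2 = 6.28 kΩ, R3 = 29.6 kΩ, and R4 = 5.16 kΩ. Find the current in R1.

I ≈ 0.605 mA

ΣG = 1/12.2 + 1/6.28 + 1/29.6 + 1/5.16 = 0.4688.
R1 takes the fraction G_k/ΣG = 0.08197/0.4688 = 0.1749, so I = 3.46 × 0.1749 = 0.6050 mA.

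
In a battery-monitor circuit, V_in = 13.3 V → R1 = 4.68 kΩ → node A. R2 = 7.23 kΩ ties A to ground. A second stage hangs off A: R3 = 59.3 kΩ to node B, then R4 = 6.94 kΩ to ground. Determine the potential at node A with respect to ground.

V_A ≈ 7.74 V

Node A sees R2 in parallel with the series input of stage 2, R3 + R4 = 66.24 kΩ.
R2 ‖ (R3+R4) = 6.519 kΩ.
V_A = 13.3 × 6.519/(4.68 + 6.519) = 7.742 V.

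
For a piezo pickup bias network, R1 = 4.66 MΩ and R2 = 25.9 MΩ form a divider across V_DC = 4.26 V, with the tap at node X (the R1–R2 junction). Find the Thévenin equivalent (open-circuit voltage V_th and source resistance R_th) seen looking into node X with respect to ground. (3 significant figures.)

V_th is the unloaded tap voltage: V_DC · R2/(R1+R2) = 4.26 × 0.8475 = 3.610 V.
Looking into X with the source shorted: R_th = R1·R2/(R1+R2) = 4.660 × 25.9/30.56 = 3.949 MΩ.

V_th ≈ 3.61 V, R_th ≈ 3.95 MΩ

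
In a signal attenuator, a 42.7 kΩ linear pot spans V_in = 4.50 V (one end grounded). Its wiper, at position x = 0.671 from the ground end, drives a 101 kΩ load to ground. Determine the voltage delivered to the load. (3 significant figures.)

V_out ≈ 2.76 V

The pot divides into 14.05 kΩ above the wiper and 28.65 kΩ below.
Lower segment in parallel with the load: 28.65 ‖ 101 = 22.32 kΩ.
Then V_out = V_in · 22.32/(14.05 + 22.32) = 2.762 V.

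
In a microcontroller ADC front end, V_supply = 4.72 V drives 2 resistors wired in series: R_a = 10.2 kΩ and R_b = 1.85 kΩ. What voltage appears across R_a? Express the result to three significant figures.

V ≈ 4.00 V

ΣR = 10.2 + 1.85 = 12.05 kΩ.
By the voltage-divider rule, V = 4.72 × 10.20/12.05 = 3.995 V.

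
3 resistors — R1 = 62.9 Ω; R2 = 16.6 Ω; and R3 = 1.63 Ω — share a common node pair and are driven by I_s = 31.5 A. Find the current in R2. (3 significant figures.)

Conductances: ΣG = 1/62.9 + 1/16.6 + 1/1.63 = 0.6896 (1/Ω).
Current divider: I(R2) = I_s · G_k/ΣG = 31.5 × (0.06024/0.6896) = 31.5 × 0.08735 = 2.752 A.

I ≈ 2.75 A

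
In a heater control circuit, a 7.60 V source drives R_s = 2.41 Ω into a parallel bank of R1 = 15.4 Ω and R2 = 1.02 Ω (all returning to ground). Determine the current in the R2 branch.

I ≈ 2.12 A

Combine the parallel branches: R_p = (1/15.4 + 1/1.02)⁻¹ = 0.9566 Ω.
Node voltage V_A = V_s · R_p/(R_s + R_p) = 7.60 × 0.2842 = 2.160 V.
I(R2) = V_A / R2 = 2.160/1.02 = 2.117 A.
(Check via current divider: I_total = 2.257 A; share G_k/ΣG = 0.9379 → same result.)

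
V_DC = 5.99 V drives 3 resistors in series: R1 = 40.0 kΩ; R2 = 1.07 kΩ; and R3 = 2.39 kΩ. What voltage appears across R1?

Total series resistance ΣR = 40.0 + 1.07 + 2.39 = 43.46 kΩ.
Voltage divider: V = V_DC · (40.00 / 43.46) = 5.99 × 0.9204 = 5.513 V.

V ≈ 5.51 V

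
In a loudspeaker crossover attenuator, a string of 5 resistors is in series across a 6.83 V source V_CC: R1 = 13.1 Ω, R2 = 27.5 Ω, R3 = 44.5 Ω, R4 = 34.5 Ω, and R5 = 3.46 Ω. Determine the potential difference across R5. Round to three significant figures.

Series total: ΣR = 13.1 + 27.5 + 44.5 + 34.5 + 3.46 = 123.1 Ω.
By the voltage-divider rule, V = 6.83 × 3.460/123.1 = 0.1920 V.

V ≈ 0.192 V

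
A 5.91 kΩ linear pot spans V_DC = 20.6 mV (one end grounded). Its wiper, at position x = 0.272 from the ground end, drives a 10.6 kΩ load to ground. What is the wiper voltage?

V_out ≈ 5.05 mV

The pot divides into 4.302 kΩ above the wiper and 1.608 kΩ below.
(x·R_p) ‖ R_L = 1.396 kΩ.
V_out = 20.6 × 1.396/(4.302 + 1.396) = 5.046 mV.
(Unloaded: V_out = x·V_DC = 5.60 mV.)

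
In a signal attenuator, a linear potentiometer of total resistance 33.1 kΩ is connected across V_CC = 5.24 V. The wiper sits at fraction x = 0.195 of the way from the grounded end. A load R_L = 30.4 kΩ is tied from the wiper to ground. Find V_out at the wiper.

Split the track: R_lower = x·R_p = 6.455 kΩ, R_upper = (1−x)·R_p = 26.65 kΩ.
R_L loads the lower segment: effective lower R = 5.324 kΩ.
Then V_out = V_CC · 5.324/(26.65 + 5.324) = 0.8726 V.
(Unloaded: V_out = x·V_CC = 1.02 V.)

V_out ≈ 0.873 V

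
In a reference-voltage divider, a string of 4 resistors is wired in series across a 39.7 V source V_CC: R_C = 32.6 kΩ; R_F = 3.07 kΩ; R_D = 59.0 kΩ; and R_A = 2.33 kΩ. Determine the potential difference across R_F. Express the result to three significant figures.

V ≈ 1.26 V

Total series resistance ΣR = 32.6 + 3.07 + 59.0 + 2.33 = 97.00 kΩ.
Voltage divider: V = V_CC · (3.070 / 97.00) = 39.7 × 0.03165 = 1.256 V.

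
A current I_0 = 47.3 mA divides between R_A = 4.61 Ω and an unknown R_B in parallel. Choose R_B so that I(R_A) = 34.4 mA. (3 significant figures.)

Two-branch current divider: I_A = I_0 · R_B/(R_A + R_B).
With f = 0.7273, R_B = R_A · f/(1−f) = 4.61 × 2.667 = 12.29 Ω.

R_B ≈ 12.3 Ω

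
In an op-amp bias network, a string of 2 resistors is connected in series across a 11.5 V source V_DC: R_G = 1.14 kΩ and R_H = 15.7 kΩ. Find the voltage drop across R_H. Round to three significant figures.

Series total: ΣR = 1.14 + 15.7 = 16.84 kΩ.
V = V_DC · R/ΣR = 11.5 × 0.9323 = 10.72 V.

V ≈ 10.7 V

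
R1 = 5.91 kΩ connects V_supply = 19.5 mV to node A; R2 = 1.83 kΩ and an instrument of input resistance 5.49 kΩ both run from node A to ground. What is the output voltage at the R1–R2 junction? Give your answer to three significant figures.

The load sits in parallel with R2, giving an effective lower resistance R2' = R2·R_L/(R2+R_L) = 1.373 kΩ.
Then V_out = V_supply · R2'/(R1 + R2') = 19.5 × 1.373/7.283 = 3.675 mV.
(Unloaded it would be 4.61 mV; the load pulls it down.)

V_out ≈ 3.68 mV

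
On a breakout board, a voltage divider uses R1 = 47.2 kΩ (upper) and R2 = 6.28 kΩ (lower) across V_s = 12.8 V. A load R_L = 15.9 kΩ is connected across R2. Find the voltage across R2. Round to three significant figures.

V_out ≈ 1.11 V

R2 ‖ R_L = (6.28 × 15.9)/(6.28 + 15.9) = 4.502 kΩ.
Then V_out = V_s · R2'/(R1 + R2') = 12.8 × 4.502/51.70 = 1.115 V.
(Unloaded it would be 1.50 V; the load pulls it down.)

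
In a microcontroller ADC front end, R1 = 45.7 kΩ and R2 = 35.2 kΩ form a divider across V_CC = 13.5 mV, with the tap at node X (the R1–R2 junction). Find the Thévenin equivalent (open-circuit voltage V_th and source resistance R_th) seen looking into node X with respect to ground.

With X open, the divider is unloaded: V_th = 13.5 × 35.2/80.90 = 5.874 mV.
Looking into X with the source shorted: R_th = R1·R2/(R1+R2) = 45.70 × 35.2/80.90 = 19.88 kΩ.

V_th ≈ 5.87 mV, R_th ≈ 19.9 kΩ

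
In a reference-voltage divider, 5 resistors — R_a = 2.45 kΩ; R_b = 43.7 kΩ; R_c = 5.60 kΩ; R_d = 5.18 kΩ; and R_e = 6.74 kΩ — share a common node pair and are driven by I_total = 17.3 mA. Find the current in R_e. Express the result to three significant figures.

Total conductance ΣG = 1/2.45 + 1/43.7 + 1/5.60 + 1/5.18 + 1/6.74 = 0.9510 (units of 1/kΩ).
By the current-divider rule, I = I_total · G_k/ΣG = 17.3 × 0.1560 = 2.699 mA.

I ≈ 2.70 mA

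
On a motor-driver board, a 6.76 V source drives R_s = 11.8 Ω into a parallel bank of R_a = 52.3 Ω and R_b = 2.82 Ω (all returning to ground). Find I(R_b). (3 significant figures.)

Equivalent of the parallel group: R_p = 2.676 Ω.
Node voltage V_A = V_supply · R_p/(R_s + R_p) = 6.76 × 0.1848 = 1.250 V.
Branch current I = V_A/R_b = 1.250/2.82 = 0.4431 A.

I ≈ 0.443 A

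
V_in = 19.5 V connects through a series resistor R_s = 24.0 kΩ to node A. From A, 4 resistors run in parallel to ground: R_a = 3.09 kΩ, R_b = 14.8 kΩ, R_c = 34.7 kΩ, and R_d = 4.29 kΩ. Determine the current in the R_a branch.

I ≈ 0.378 mA

Equivalent of the parallel group: R_p = 1.531 kΩ.
V_A by voltage divider: V_A = 19.5 × 1.531/(24.0 + 1.531) = 1.169 V.
I(R_a) = V_A / R_a = 1.169/3.09 = 0.3785 mA.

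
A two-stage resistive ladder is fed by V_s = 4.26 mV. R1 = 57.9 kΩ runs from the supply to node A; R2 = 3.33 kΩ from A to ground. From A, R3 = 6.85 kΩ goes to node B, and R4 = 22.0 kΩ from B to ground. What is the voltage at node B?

V_B ≈ 0.159 mV

The second stage (R3 + R4 = 28.85 kΩ) loads node A in parallel with R2.
Effective lower resistance at A: R2 ‖ 28.85 = 2.985 kΩ.
So V_A = 4.26 × 0.04903 = 0.2089 mV.
Then the unloaded second divider: V_B = V_A × R4/(R3+R4) = 0.2089 × 0.7626 = 0.1593 mV.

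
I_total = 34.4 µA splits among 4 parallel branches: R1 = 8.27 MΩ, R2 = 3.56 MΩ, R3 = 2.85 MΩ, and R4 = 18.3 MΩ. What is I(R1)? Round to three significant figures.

Total conductance ΣG = 1/8.27 + 1/3.56 + 1/2.85 + 1/18.3 = 0.8073 (units of 1/MΩ).
Current divider: I(R1) = I_total · G_k/ΣG = 34.4 × (0.1209/0.8073) = 34.4 × 0.1498 = 5.152 µA.

I ≈ 5.15 µA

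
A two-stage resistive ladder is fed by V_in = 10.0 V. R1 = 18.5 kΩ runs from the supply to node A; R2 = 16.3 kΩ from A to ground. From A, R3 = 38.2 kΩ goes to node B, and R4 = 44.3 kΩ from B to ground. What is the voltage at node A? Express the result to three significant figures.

Node A sees R2 in parallel with the series input of stage 2, R3 + R4 = 82.50 kΩ.
R2 ‖ (R3+R4) = 13.61 kΩ.
V_A = 10.0 × 13.61/(18.5 + 13.61) = 4.239 V.

V_A ≈ 4.24 V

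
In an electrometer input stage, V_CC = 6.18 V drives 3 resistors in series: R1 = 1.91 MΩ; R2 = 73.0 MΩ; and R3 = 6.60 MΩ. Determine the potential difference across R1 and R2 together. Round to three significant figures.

Total series resistance ΣR = 1.91 + 73.0 + 6.60 = 81.51 MΩ.
R_{R1..R2} = 1.91 + 73.0 = 74.91 MΩ.
V = V_CC · R/ΣR = 6.18 × 0.9190 = 5.680 V.

V ≈ 5.68 V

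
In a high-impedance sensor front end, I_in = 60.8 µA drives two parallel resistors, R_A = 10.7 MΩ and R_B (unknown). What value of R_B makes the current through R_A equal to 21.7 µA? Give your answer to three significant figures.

The fraction through R_A equals R_B/(R_A+R_B).
21.7/60.8 = R_B/(R_A + R_B) → R_B = R_A · (0.3569)/(1 − 0.3569) = 10.7 × 0.5550 = 5.938 MΩ.

R_B ≈ 5.94 MΩ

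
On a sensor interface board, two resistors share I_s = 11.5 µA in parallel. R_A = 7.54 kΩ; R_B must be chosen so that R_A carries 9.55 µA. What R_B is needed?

R_B ≈ 36.9 kΩ

The fraction through R_A equals R_B/(R_A+R_B).
With f = 0.8304, R_B = R_A · f/(1−f) = 7.54 × 4.897 = 36.93 kΩ.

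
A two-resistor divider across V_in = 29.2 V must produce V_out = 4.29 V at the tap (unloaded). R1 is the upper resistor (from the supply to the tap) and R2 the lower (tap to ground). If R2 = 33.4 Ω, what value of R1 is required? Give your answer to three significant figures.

V_out/V_in = R2/(R1+R2) = 0.1469.
So R1 = R2 · (V_in/V_out − 1) = 33.4 × (29.2/4.29 − 1) = 33.4 × 5.807 = 193.9 Ω.

R1 ≈ 194 Ω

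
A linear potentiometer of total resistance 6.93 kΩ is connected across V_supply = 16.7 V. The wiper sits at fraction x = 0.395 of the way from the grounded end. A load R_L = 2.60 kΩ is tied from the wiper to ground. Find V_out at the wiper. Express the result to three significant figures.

The pot divides into 4.193 kΩ above the wiper and 2.737 kΩ below.
(x·R_p) ‖ R_L = 1.333 kΩ.
Then V_out = V_supply · 1.333/(4.193 + 1.333) = 4.030 V.

V_out ≈ 4.03 V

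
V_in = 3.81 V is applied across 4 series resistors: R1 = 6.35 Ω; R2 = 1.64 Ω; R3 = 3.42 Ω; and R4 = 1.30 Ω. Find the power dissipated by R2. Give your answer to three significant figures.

P ≈ 0.147 W

Series current I = V_in/ΣR = 3.81/12.71 = 0.2998 A.
P = I²R = 0.08986 × 1.64 = 0.1474 W.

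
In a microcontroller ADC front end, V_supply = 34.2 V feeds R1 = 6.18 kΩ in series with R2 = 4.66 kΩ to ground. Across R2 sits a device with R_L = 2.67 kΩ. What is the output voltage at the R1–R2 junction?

V_out ≈ 7.37 V

R2 ‖ R_L = (4.66 × 2.67)/(4.66 + 2.67) = 1.697 kΩ.
Then V_out = V_supply · R2'/(R1 + R2') = 34.2 × 1.697/7.877 = 7.369 V.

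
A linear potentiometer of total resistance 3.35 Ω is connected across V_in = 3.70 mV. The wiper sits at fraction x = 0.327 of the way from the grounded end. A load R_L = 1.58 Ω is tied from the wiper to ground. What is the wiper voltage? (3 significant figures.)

V_out ≈ 0.825 mV

Lower segment x·R_p = 1.095 Ω; upper segment (1−x)·R_p = 2.255 Ω.
R_L loads the lower segment: effective lower R = 0.6469 Ω.
V_out = 3.70 × 0.6469/(2.255 + 0.6469) = 0.8250 mV.
(Unloaded: V_out = x·V_in = 1.21 mV.)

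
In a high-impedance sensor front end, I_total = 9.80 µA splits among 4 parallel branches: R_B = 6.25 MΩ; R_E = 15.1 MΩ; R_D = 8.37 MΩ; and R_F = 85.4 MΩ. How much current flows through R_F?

I ≈ 0.321 µA

Total conductance ΣG = 1/6.25 + 1/15.1 + 1/8.37 + 1/85.4 = 0.3574 (units of 1/MΩ).
Current divider: I(R_F) = I_total · G_k/ΣG = 9.80 × (0.01171/0.3574) = 9.80 × 0.03276 = 0.3211 µA.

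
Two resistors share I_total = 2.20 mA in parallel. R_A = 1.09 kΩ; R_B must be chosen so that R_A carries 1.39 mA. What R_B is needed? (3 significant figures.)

Two-branch current divider: I_A = I_total · R_B/(R_A + R_B).
1.39/2.20 = R_B/(R_A + R_B) → R_B = R_A · (0.6318)/(1 − 0.6318) = 1.09 × 1.716 = 1.870 kΩ.

R_B ≈ 1.87 kΩ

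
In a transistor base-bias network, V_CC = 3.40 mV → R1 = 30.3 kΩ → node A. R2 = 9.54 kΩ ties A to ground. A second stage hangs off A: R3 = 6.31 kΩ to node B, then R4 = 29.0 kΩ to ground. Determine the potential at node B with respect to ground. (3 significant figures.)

Node A sees R2 in parallel with the series input of stage 2, R3 + R4 = 35.31 kΩ.
R2 ‖ (R3+R4) = 7.511 kΩ.
V_A = 3.40 × 7.511/(30.3 + 7.511) = 0.6754 mV.
Stage 2 is unloaded, so V_B = V_A · R4/(R3+R4) = 0.6754 × 29.0/35.31 = 0.5547 mV.

V_B ≈ 0.555 mV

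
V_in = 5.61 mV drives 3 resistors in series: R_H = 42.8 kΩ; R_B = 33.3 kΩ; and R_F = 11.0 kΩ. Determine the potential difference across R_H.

V ≈ 2.76 mV

ΣR = 42.8 + 33.3 + 11.0 = 87.10 kΩ.
Voltage divider: V = V_in · (42.80 / 87.10) = 5.61 × 0.4914 = 2.757 mV.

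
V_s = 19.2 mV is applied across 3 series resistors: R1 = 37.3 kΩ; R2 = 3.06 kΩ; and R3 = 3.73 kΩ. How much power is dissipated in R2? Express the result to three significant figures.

ΣR = 44.09 kΩ → I = 19.2/44.09 = 0.4355 µA.
V(R2) = I·R = 1.333 mV; P = V·I = 1.333 × 0.4355 = 0.5803 nW.

P ≈ 0.580 nW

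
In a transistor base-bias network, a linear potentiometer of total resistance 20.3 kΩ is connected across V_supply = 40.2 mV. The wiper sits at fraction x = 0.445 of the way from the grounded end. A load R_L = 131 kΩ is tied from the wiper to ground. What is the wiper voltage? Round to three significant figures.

V_out ≈ 17.2 mV

Lower segment x·R_p = 9.034 kΩ; upper segment (1−x)·R_p = 11.27 kΩ.
(x·R_p) ‖ R_L = 8.451 kΩ.
V_out = 40.2 × 8.451/(11.27 + 8.451) = 17.23 mV.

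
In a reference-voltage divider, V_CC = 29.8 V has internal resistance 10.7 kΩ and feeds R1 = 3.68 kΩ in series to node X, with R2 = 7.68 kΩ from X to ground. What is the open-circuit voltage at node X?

V_th ≈ 10.4 V

R1' = 10.7 + 3.68 = 14.38 kΩ (source resistance + R1).
With X open, the divider is unloaded: V_th = 29.8 × 7.68/22.06 = 10.37 V.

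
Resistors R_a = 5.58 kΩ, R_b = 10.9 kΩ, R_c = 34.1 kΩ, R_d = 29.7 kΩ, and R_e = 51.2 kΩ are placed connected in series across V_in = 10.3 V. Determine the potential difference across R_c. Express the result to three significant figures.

ΣR = 5.58 + 10.9 + 34.1 + 29.7 + 51.2 = 131.5 kΩ.
V = V_in · R/ΣR = 10.3 × 0.2594 = 2.671 V.

V ≈ 2.67 V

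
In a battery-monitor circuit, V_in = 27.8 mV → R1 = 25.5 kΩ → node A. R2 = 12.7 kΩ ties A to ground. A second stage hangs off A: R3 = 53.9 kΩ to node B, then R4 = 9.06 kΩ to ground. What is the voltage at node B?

V_B ≈ 1.17 mV

The second stage (R3 + R4 = 62.96 kΩ) loads node A in parallel with R2.
R2 ‖ (R3+R4) = 10.57 kΩ.
V_A = 27.8 × 10.57/(25.5 + 10.57) = 8.146 mV.
Stage 2 is unloaded, so V_B = V_A · R4/(R3+R4) = 8.146 × 9.06/62.96 = 1.172 mV.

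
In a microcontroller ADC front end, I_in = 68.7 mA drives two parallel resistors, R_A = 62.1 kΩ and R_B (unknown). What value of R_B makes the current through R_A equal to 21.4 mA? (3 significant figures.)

R_B ≈ 28.1 kΩ

In a two-way split, I_A/I_in = R_B/(R_A + R_B).
21.4/68.7 = R_B/(R_A + R_B) → R_B = R_A · (0.3115)/(1 − 0.3115) = 62.1 × 0.4524 = 28.10 kΩ.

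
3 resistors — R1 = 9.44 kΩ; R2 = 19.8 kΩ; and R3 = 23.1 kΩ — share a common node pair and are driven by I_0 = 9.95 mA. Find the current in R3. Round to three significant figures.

I ≈ 2.16 mA

Conductances: ΣG = 1/9.44 + 1/19.8 + 1/23.1 = 0.1997 (1/kΩ).
Current divider: I(R3) = I_0 · G_k/ΣG = 9.95 × (0.04329/0.1997) = 9.95 × 0.2167 = 2.157 mA.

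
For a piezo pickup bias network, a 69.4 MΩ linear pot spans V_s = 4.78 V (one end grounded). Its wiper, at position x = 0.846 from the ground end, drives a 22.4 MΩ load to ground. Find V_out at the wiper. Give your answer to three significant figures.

V_out ≈ 2.88 V

The pot divides into 10.69 MΩ above the wiper and 58.71 MΩ below.
Lower segment in parallel with the load: 58.71 ‖ 22.4 = 16.21 MΩ.
Then V_out = V_s · 16.21/(10.69 + 16.21) = 2.881 V.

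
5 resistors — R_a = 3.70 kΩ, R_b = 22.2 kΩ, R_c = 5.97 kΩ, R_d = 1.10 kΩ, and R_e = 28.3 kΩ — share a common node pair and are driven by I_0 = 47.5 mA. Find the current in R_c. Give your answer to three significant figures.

I ≈ 5.57 mA

Conductances: ΣG = 1/3.70 + 1/22.2 + 1/5.97 + 1/1.10 + 1/28.3 = 1.427 (1/kΩ).
By the current-divider rule, I = I_0 · G_k/ΣG = 47.5 × 0.1174 = 5.575 mA.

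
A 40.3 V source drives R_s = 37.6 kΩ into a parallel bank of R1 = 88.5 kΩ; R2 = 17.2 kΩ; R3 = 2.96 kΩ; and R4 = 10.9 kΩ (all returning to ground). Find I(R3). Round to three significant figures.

Equivalent of the parallel group: R_p = 2.004 kΩ.
Node voltage V_A = V_in · R_p/(R_s + R_p) = 40.3 × 0.05060 = 2.039 V.
Branch current I = V_A/R3 = 2.039/2.96 = 0.6889 mA.

I ≈ 0.689 mA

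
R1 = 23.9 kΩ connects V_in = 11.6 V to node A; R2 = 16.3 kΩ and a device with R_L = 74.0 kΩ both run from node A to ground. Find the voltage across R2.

R2 ‖ R_L = (16.3 × 74.0)/(16.3 + 74.0) = 13.36 kΩ.
Then V_out = V_in · R2'/(R1 + R2') = 11.6 × 13.36/37.26 = 4.159 V.
(Unloaded it would be 4.70 V; the load pulls it down.)

V_out ≈ 4.16 V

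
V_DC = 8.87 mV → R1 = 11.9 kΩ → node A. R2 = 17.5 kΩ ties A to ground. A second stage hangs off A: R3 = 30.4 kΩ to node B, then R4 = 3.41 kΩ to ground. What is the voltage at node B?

Looking into the second stage from A: R3 + R4 = 33.81 kΩ appears in parallel with R2.
Effective lower resistance at A: R2 ‖ 33.81 = 11.53 kΩ.
V_A = 8.87 × 11.53/(11.9 + 11.53) = 4.365 mV.
Then the unloaded second divider: V_B = V_A × R4/(R3+R4) = 4.365 × 0.1009 = 0.4403 mV.

V_B ≈ 0.440 mV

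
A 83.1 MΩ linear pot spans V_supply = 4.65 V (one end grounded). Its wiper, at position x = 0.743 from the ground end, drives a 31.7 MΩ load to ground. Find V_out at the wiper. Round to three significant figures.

Lower segment x·R_p = 61.74 MΩ; upper segment (1−x)·R_p = 21.36 MΩ.
(x·R_p) ‖ R_L = 20.95 MΩ.
V_out = 4.65 × 20.95/(21.36 + 20.95) = 2.302 V.

V_out ≈ 2.30 V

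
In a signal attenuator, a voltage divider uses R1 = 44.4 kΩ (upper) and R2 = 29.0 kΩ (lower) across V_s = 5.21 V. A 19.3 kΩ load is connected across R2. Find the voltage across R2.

V_out ≈ 1.08 V

R2 ‖ R_L = (29.0 × 19.3)/(29.0 + 19.3) = 11.59 kΩ.
Then V_out = V_s · R2'/(R1 + R2') = 5.21 × 11.59/55.99 = 1.078 V.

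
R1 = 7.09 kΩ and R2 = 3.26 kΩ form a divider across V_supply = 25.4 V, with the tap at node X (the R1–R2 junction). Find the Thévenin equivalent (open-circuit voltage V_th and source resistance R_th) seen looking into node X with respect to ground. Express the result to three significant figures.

V_th ≈ 8.00 V, R_th ≈ 2.23 kΩ

With X open, the divider is unloaded: V_th = 25.4 × 3.26/10.35 = 8.000 V.
With V_supply suppressed (replaced by a short), R_th = R1 ‖ R2 = (7.090 × 3.26)/(7.090 + 3.26) = 2.233 kΩ.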